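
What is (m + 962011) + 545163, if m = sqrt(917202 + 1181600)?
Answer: 1507174 + sqrt(2098802) ≈ 1.5086e+6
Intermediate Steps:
m = sqrt(2098802) ≈ 1448.7
(m + 962011) + 545163 = (sqrt(2098802) + 962011) + 545163 = (962011 + sqrt(2098802)) + 545163 = 1507174 + sqrt(2098802)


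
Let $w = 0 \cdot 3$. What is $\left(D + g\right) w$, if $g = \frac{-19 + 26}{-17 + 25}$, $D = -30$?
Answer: $0$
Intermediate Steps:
$w = 0$
$g = \frac{7}{8} \approx 0.875$
$\left(D + g\right) w = \left(-30 + \frac{7}{8}\right) 0 = \left(- \frac{233}{8}\right) 0 = 0$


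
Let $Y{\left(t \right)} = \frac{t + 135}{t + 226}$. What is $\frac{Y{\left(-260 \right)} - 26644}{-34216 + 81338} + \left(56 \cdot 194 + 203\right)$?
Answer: $\frac{17730066145}{1602148} \approx 11066.0$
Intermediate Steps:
$Y{\left(t \right)} = \frac{135 + t}{226 + t}$
$\frac{Y{\left(-260 \right)} - 26644}{-34216 + 81338} + \left(56 \cdot 194 + 203\right) = \frac{\frac{135 - 260}{226 - 260} - 26644}{-34216 + 81338} + \left(56 \cdot 194 + 203\right) = \frac{\frac{1}{-34} \left(-125\right) - 26644}{47122} + \left(10864 + 203\right) = \left(\left(- \frac{1}{34}\right) \left(-125\right) - 26644\right) \frac{1}{47122} + 11067 = \left(\frac{125}{34} - 26644\right) \frac{1}{47122} + 11067 = \left(- \frac{905771}{34}\right) \frac{1}{47122} + 11067 = - \frac{905771}{1602148} + 11067 = \frac{17730066145}{1602148}$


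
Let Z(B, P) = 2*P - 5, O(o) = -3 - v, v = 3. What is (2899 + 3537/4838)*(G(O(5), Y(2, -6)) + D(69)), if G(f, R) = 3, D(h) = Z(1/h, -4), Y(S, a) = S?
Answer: -70144495/2419 ≈ -28997.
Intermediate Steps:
O(o) = -6 (O(o) = -3 - 1*3 = -3 - 3 = -6)
Z(B, P) = -5 + 2*P
D(h) = -13 (D(h) = -5 + 2*(-4) = -5 - 8 = -13)
(2899 + 3537/4838)*(G(O(5), Y(2, -6)) + D(69)) = (2899 + 3537/4838)*(3 - 13) = (2899 + 3537*(1/4838))*(-10) = (2899 + 3537/4838)*(-10) = (14028899/4838)*(-10) = -70144495/2419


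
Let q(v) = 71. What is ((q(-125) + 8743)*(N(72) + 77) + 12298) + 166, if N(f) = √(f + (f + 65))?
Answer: 691142 + 8814*√209 ≈ 8.1856e+5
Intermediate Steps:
N(f) = √(65 + 2*f) (N(f) = √(f + (65 + f)) = √(65 + 2*f))
((q(-125) + 8743)*(N(72) + 77) + 12298) + 166 = ((71 + 8743)*(√(65 + 2*72) + 77) + 12298) + 166 = (8814*(√(65 + 144) + 77) + 12298) + 166 = (8814*(√209 + 77) + 12298) + 166 = (8814*(77 + √209) + 12298) + 166 = ((678678 + 8814*√209) + 12298) + 166 = (690976 + 8814*√209) + 166 = 691142 + 8814*√209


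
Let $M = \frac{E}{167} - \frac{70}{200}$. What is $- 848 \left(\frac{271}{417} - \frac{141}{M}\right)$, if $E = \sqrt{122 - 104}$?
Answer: $- \frac{194988205390448}{566853537} - \frac{23961427200 \sqrt{2}}{1359361} \approx -3.6891 \cdot 10^{5}$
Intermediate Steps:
$E = 3 \sqrt{2}$ ($E = \sqrt{18} = 3 \sqrt{2} \approx 4.2426$)
$M = - \frac{7}{20} + \frac{3 \sqrt{2}}{167}$ ($M = \frac{3 \sqrt{2}}{167} - \frac{70}{200} = 3 \sqrt{2} \cdot \frac{1}{167} - \frac{7}{20} = \frac{3 \sqrt{2}}{167} - \frac{7}{20} = - \frac{7}{20} + \frac{3 \sqrt{2}}{167} \approx -0.32459$)
$- 848 \left(\frac{271}{417} - \frac{141}{M}\right) = - 848 \left(\frac{271}{417} - \frac{141}{- \frac{7}{20} + \frac{3 \sqrt{2}}{167}}\right) = - \frac{229808}{417} + \frac{119568}{- \frac{7}{20} + \frac{3 \sqrt{2}}{167}}$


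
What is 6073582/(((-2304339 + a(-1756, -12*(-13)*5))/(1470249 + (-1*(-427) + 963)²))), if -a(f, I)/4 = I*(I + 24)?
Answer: -20664445644118/4812819 ≈ -4.2936e+6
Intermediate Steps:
a(f, I) = -4*I*(24 + I) (a(f, I) = -4*I*(I + 24) = -4*I*(24 + I))
6073582/(((-2304339 + a(-1756, -12*(-13)*5))/(1470249 + (-1*(-427) + 963)²))) = 6073582/(((-2304339 - 4*-12*(-13)*5*(24 - 12*(-13)*5))/(1470249 + (-1*(-427) + 963)²))) = 6073582/(((-2304339 - 4*156*5*(24 + 156*5))/(1470249 + (427 + 963)²))) = 6073582/(((-2304339 - 4*780*(24 + 780))/(1470249 + 1390²))) = 6073582/(((-2304339 - 4*780*804)/(1470249 + 1932100))) = 6073582/(((-2304339 - 2508480)/3402349)) = 6073582/((-4812819*1/3402349)) = 6073582/(-4812819/3402349) = 6073582*(-3402349/4812819) = -20664445644118/4812819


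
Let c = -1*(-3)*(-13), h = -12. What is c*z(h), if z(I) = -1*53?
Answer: 2067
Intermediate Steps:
c = -39 (c = 3*(-13) = -39)
z(I) = -53
c*z(h) = -39*(-53) = 2067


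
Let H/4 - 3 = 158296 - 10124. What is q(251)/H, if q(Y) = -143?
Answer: -143/592700 ≈ -0.00024127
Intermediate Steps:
H = 592700 (H = 12 + 4*(158296 - 10124) = 12 + 4*148172 = 12 + 592688 = 592700)
q(251)/H = -143/592700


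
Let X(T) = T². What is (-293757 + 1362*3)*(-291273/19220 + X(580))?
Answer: -1872814761626817/19220 ≈ -9.7441e+10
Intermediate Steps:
(-293757 + 1362*3)*(-291273/19220 + X(580)) = (-293757 + 1362*3)*(-291273/19220 + 580²) = (-293757 + 4086)*(-291273*1/19220 + 336400) = -289671*(-291273/19220 + 336400) = -289671*6465316727/19220 = -1872814761626817/19220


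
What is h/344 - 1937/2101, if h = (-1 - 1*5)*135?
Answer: -1184069/361372 ≈ -3.2766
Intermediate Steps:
h = -810 (h = (-1 - 5)*135 = -6*135 = -810)
h/344 - 1937/2101 = -810/344 - 1937/2101 = -810*1/344 - 1937*1/2101 = -405/172 - 1937/2101 = -1184069/361372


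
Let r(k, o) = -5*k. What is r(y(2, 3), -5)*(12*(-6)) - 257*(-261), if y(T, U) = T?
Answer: 67797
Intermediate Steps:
r(y(2, 3), -5)*(12*(-6)) - 257*(-261) = (-5*2)*(12*(-6)) - 257*(-261) = -10*(-72) + 67077 = 720 + 67077 = 67797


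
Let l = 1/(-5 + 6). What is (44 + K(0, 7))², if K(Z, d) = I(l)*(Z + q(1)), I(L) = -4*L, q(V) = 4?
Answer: 784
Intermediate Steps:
l = 1 (l = 1/1 = 1)
K(Z, d) = -16 - 4*Z (K(Z, d) = (-4*1)*(Z + 4) = -4*(4 + Z) = -16 - 4*Z)
(44 + K(0, 7))² = (44 + (-16 - 4*0))² = (44 + (-16 + 0))² = (44 - 16)² = 28² = 784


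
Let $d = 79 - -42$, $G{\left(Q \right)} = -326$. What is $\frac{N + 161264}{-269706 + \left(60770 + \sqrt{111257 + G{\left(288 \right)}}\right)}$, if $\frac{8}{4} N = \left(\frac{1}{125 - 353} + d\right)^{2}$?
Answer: $- \frac{457761489706157}{567329218580340} - \frac{17527338121 \sqrt{110931}}{4538633748642720} \approx -0.80816$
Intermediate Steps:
$d = 121$ ($d = 79 + 42 = 121$)
$N = \frac{761042569}{103968}$ ($N = \frac{\left(\frac{1}{125 - 353} + 121\right)^{2}}{2} = \frac{\left(\frac{1}{-228} + 121\right)^{2}}{2} = \frac{\left(- \frac{1}{228} + 121\right)^{2}}{2} = \frac{\left(\frac{27587}{228}\right)^{2}}{2} = \frac{1}{2} \cdot \frac{761042569}{51984} = \frac{761042569}{103968} \approx 7320.0$)
$\frac{N + 161264}{-269706 + \left(60770 + \sqrt{111257 + G{\left(288 \right)}}\right)} = \frac{\frac{761042569}{103968} + 161264}{-269706 + \left(60770 + \sqrt{111257 - 326}\right)} = \frac{17527338121}{103968 \left(-269706 + \left(60770 + \sqrt{110931}\right)\right)} = \frac{17527338121}{103968 \left(-208936 + \sqrt{110931}\right)}$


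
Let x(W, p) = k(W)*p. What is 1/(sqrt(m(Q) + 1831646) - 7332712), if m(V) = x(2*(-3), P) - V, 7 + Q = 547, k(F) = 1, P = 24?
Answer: -3666356/26884331721907 - 7*sqrt(37370)/53768663443814 ≈ -1.3640e-7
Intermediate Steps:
Q = 540 (Q = -7 + 547 = 540)
x(W, p) = p (x(W, p) = 1*p = p)
m(V) = 24 - V
1/(sqrt(m(Q) + 1831646) - 7332712) = 1/(sqrt((24 - 1*540) + 1831646) - 7332712) = 1/(sqrt((24 - 540) + 1831646) - 7332712) = 1/(sqrt(-516 + 1831646) - 7332712) = 1/(sqrt(1831130) - 7332712) = 1/(7*sqrt(37370) - 7332712) = 1/(-7332712 + 7*sqrt(37370))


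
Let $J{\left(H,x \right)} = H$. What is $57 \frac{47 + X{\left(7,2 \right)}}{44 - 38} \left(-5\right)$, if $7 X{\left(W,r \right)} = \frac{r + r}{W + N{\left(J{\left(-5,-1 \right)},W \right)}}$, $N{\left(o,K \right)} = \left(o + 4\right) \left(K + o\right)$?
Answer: $- \frac{31331}{14} \approx -2237.9$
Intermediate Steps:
$N{\left(o,K \right)} = \left(4 + o\right) \left(K + o\right)$
$X{\left(W,r \right)} = \frac{2 r}{35}$ ($X{\left(W,r \right)} = \frac{\left(r + r\right) \frac{1}{W + \left(\left(-5\right)^{2} + 4 W + 4 \left(-5\right) + W \left(-5\right)\right)}}{7} = \frac{2 r \frac{1}{W + \left(25 + 4 W - 20 - 5 W\right)}}{7} = \frac{2 r \frac{1}{W - \left(-5 + W\right)}}{7} = \frac{2 r \frac{1}{5}}{7} = \frac{\frac{2}{5} r}{7} = \frac{2 r}{35}$)
$57 \frac{47 + X{\left(7,2 \right)}}{44 - 38} \left(-5\right) = 57 \frac{47 + \frac{2}{35} \cdot 2}{44 - 38} \left(-5\right) = 57 \frac{47 + \frac{4}{35}}{6} \left(-5\right) = 57 \cdot \frac{1649}{35} \cdot \frac{1}{6} \left(-5\right) = 57 \cdot \frac{1649}{210} \left(-5\right) = \frac{31331}{70} \left(-5\right) = - \frac{31331}{14}$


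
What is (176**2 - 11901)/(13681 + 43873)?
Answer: 2725/8222 ≈ 0.33143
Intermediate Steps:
(176**2 - 11901)/(13681 + 43873) = (30976 - 11901)/57554 = 19075*(1/57554) = 2725/8222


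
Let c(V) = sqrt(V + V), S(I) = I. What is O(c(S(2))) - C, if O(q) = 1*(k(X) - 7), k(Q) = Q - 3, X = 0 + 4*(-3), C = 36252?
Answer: -36274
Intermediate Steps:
c(V) = sqrt(2)*sqrt(V) (c(V) = sqrt(2*V) = sqrt(2)*sqrt(V))
X = -12 (X = 0 - 12 = -12)
k(Q) = -3 + Q
O(q) = -22 (O(q) = 1*((-3 - 12) - 7) = 1*(-15 - 7) = 1*(-22) = -22)
O(c(S(2))) - C = -22 - 1*36252 = -22 - 36252 = -36274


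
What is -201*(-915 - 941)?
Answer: 373056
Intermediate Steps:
-201*(-915 - 941) = -201*(-1856) = 373056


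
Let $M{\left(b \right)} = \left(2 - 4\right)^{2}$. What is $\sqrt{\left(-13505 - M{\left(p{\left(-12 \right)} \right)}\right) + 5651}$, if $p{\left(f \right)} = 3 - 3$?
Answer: $i \sqrt{7858} \approx 88.645 i$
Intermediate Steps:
$p{\left(f \right)} = 0$ ($p{\left(f \right)} = 3 - 3 = 0$)
$M{\left(b \right)} = 4$ ($M{\left(b \right)} = \left(-2\right)^{2} = 4$)
$\sqrt{\left(-13505 - M{\left(p{\left(-12 \right)} \right)}\right) + 5651} = \sqrt{\left(-13505 - 4\right) + 5651} = \sqrt{-13509 + 5651} = \sqrt{-7858} = i \sqrt{7858}$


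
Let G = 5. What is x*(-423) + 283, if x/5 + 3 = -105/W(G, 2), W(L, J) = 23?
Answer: 374519/23 ≈ 16283.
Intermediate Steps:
x = -870/23 (x = -15 + 5*(-105/23) = -15 - 525/23 = -870/23 ≈ -37.826)
x*(-423) + 283 = -870/23*(-423) + 283 = 368010/23 + 283 = 374519/23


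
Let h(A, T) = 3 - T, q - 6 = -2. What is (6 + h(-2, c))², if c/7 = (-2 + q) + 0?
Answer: 25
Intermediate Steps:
q = 4 (q = 6 - 2 = 4)
c = 14 (c = 7*((-2 + 4) + 0) = 7*(2 + 0) = 7*2 = 14)
(6 + h(-2, c))² = (6 + (3 - 1*14))² = (6 + (3 - 14))² = (6 - 11)² = (-5)² = 25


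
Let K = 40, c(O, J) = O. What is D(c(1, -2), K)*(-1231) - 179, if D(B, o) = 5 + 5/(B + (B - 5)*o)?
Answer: -1000951/159 ≈ -6295.3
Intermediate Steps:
D(B, o) = 5 + 5/(B + o*(-5 + B)) (D(B, o) = 5 + 5/(B + (-5 + B)*o) = 5 + 5/(B + o*(-5 + B)))
D(c(1, -2), K)*(-1231) - 179 = (5*(1 + 1 - 5*40 + 1*40)/(1 - 5*40 + 1*40))*(-1231) - 179 = (5*(1 + 1 - 200 + 40)/(1 - 200 + 40))*(-1231) - 179 = (5*(-158)/(-159))*(-1231) - 179 = (5*(-1/159)*(-158))*(-1231) - 179 = (790/159)*(-1231) - 179 = -972490/159 - 179 = -1000951/159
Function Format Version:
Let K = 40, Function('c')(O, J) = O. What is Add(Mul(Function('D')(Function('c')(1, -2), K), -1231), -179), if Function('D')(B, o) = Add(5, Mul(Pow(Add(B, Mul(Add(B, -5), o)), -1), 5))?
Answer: Rational(-1000951, 159) ≈ -6295.3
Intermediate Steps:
Function('D')(B, o) = Add(5, Mul(5, Pow(Add(B, Mul(o, Add(-5, B))), -1))) (Function('D')(B, o) = Add(5, Mul(Pow(Add(B, Mul(Add(-5, B), o)), -1), 5)) = Add(5, Mul(Pow(Add(B, Mul(o, Add(-5, B))), -1), 5)) = Add(5, Mul(5, Pow(Add(B, Mul(o, Add(-5, B))), -1))))
Add(Mul(Function('D')(Function('c')(1, -2), K), -1231), -179) = Add(Mul(Mul(5, Pow(Add(1, Mul(-5, 40), Mul(1, 40)), -1), Add(1, 1, Mul(-5, 40), Mul(1, 40))), -1231), -179) = Add(Mul(Mul(5, Pow(Add(1, -200, 40), -1), Add(1, 1, -200, 40)), -1231), -179) = Add(Mul(Mul(5, Pow(-159, -1), -158), -1231), -179) = Add(Mul(Mul(5, Rational(-1, 159), -158), -1231), -179) = Add(Mul(Rational(790, 159), -1231), -179) = Add(Rational(-972490, 159), -179) = Rational(-1000951, 159)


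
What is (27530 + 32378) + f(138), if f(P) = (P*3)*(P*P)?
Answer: 7944124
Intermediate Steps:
f(P) = 3*P³ (f(P) = (3*P)*P² = 3*P³)
(27530 + 32378) + f(138) = (27530 + 32378) + 3*138³ = 59908 + 3*2628072 = 59908 + 7884216 = 7944124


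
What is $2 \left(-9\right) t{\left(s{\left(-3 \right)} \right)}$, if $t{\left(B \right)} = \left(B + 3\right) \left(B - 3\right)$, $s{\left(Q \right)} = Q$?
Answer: $0$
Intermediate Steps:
$t{\left(B \right)} = \left(-3 + B\right) \left(3 + B\right)$ ($t{\left(B \right)} = \left(3 + B\right) \left(-3 + B\right) = \left(-3 + B\right) \left(3 + B\right)$)
$2 \left(-9\right) t{\left(s{\left(-3 \right)} \right)} = 2 \left(-9\right) \left(-9 + \left(-3\right)^{2}\right) = - 18 \left(-9 + 9\right) = \left(-18\right) 0 = 0$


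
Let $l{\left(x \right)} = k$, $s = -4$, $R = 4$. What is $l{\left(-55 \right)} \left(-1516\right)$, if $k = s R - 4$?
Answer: $30320$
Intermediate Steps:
$k = -20$ ($k = \left(-4\right) 4 - 4 = -16 - 4 = -20$)
$l{\left(x \right)} = -20$
$l{\left(-55 \right)} \left(-1516\right) = \left(-20\right) \left(-1516\right) = 30320$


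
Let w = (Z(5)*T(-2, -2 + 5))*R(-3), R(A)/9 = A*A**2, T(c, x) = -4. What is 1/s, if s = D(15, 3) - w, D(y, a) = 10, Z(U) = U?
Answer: -1/4850 ≈ -0.00020619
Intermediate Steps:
R(A) = 9*A**3 (R(A) = 9*(A*A**2) = 9*A**3)
w = 4860 (w = (5*(-4))*(9*(-3)**3) = -180*(-27) = -20*(-243) = 4860)
s = -4850 (s = 10 - 1*4860 = 10 - 4860 = -4850)
1/s = 1/(-4850) = -1/4850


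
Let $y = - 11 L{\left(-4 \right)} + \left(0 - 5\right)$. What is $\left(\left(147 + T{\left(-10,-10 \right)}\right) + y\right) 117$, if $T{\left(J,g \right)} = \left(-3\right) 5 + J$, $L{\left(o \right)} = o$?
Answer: $18837$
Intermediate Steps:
$T{\left(J,g \right)} = -15 + J$
$y = 39$ ($y = \left(-11\right) \left(-4\right) + \left(0 - 5\right) = 44 - 5 = 39$)
$\left(\left(147 + T{\left(-10,-10 \right)}\right) + y\right) 117 = \left(\left(147 - 25\right) + 39\right) 117 = \left(122 + 39\right) 117 = 161 \cdot 117 = 18837$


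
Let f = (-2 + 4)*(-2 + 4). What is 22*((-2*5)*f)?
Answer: -880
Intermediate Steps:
f = 4 (f = 2*2 = 4)
22*((-2*5)*f) = 22*(-2*5*4) = 22*(-10*4) = 22*(-40) = -880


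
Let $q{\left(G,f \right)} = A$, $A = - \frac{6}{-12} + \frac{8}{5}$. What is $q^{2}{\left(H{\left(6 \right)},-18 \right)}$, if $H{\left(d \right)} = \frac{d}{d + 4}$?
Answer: $\frac{441}{100} \approx 4.41$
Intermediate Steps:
$H{\left(d \right)} = \frac{d}{4 + d}$
$A = \frac{21}{10}$ ($A = \left(-6\right) \left(- \frac{1}{12}\right) + 8 \cdot \frac{1}{5} = \frac{1}{2} + \frac{8}{5} = \frac{21}{10} \approx 2.1$)
$q{\left(G,f \right)} = \frac{21}{10}$
$q^{2}{\left(H{\left(6 \right)},-18 \right)} = \left(\frac{21}{10}\right)^{2} = \frac{441}{100}$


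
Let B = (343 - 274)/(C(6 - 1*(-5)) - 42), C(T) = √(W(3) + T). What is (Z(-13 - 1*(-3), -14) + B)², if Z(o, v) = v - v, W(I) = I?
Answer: 4761/(42 - √14)² ≈ 3.2527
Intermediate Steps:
Z(o, v) = 0
C(T) = √(3 + T)
B = 69/(-42 + √14) (B = (343 - 274)/(√(3 + (6 - 1*(-5))) - 42) = 69/(√(3 + (6 + 5)) - 42) = 69/(√(3 + 11) - 42) = 69/(√14 - 42) = 69/(-42 + √14) ≈ -1.8035)
(Z(-13 - 1*(-3), -14) + B)² = (0 + (-207/125 - 69*√14/1750))² = (-207/125 - 69*√14/1750)²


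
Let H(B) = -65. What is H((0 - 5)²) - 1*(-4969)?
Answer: 4904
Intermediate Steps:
H((0 - 5)²) - 1*(-4969) = -65 - 1*(-4969) = -65 + 4969 = 4904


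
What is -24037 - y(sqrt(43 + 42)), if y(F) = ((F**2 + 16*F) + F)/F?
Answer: -24054 - sqrt(85) ≈ -24063.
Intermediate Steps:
y(F) = (F**2 + 17*F)/F
-24037 - y(sqrt(43 + 42)) = -24037 - (17 + sqrt(43 + 42)) = -24037 - (17 + sqrt(85)) = -24037 + (-17 - sqrt(85)) = -24054 - sqrt(85)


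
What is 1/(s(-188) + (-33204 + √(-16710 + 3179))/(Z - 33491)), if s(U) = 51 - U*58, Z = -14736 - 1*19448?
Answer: 50175113202575/549692983005796772 + 67675*I*√13531/549692983005796772 ≈ 9.1278e-5 + 1.4321e-11*I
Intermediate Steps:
Z = -34184 (Z = -14736 - 19448 = -34184)
s(U) = 51 - 58*U
1/(s(-188) + (-33204 + √(-16710 + 3179))/(Z - 33491)) = 1/((51 - 58*(-188)) + (-33204 + √(-16710 + 3179))/(-34184 - 33491)) = 1/((51 + 10904) + (-33204 + √(-13531))/(-67675)) = 1/(10955 + (-33204 + I*√13531)*(-1/67675)) = 1/(10955 + (33204/67675 - I*√13531/67675)) = 1/(741412829/67675 - I*√13531/67675)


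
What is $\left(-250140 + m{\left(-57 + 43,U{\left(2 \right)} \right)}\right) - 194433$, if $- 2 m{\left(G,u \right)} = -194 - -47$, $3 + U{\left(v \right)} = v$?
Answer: $- \frac{888999}{2} \approx -4.445 \cdot 10^{5}$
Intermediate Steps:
$U{\left(v \right)} = -3 + v$
$m{\left(G,u \right)} = \frac{147}{2}$ ($m{\left(G,u \right)} = - \frac{-194 - -47}{2} = - \frac{-194 + 47}{2} = \left(- \frac{1}{2}\right) \left(-147\right) = \frac{147}{2}$)
$\left(-250140 + m{\left(-57 + 43,U{\left(2 \right)} \right)}\right) - 194433 = \left(-250140 + \frac{147}{2}\right) - 194433 = - \frac{500133}{2} - 194433 = - \frac{888999}{2}$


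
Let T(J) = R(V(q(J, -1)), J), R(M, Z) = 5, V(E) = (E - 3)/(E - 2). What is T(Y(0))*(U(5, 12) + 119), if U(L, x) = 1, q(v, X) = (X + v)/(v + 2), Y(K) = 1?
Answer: 600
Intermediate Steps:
q(v, X) = (X + v)/(2 + v)
V(E) = (-3 + E)/(-2 + E)
T(J) = 5
T(Y(0))*(U(5, 12) + 119) = 5*(1 + 119) = 5*120 = 600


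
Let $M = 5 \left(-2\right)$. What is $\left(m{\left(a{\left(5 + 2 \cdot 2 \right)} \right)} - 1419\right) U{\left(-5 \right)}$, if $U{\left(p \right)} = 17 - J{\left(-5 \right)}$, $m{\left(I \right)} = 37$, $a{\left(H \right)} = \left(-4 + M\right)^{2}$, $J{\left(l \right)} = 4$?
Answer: $-17966$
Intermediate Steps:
$M = -10$
$a{\left(H \right)} = 196$ ($a{\left(H \right)} = \left(-4 - 10\right)^{2} = \left(-14\right)^{2} = 196$)
$U{\left(p \right)} = 13$ ($U{\left(p \right)} = 17 - 4 = 13$)
$\left(m{\left(a{\left(5 + 2 \cdot 2 \right)} \right)} - 1419\right) U{\left(-5 \right)} = \left(37 - 1419\right) 13 = \left(-1382\right) 13 = -17966$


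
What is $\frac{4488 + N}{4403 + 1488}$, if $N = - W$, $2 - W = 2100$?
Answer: $\frac{6586}{5891} \approx 1.118$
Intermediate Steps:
$W = -2098$ ($W = 2 - 2100 = -2098$)
$N = 2098$ ($N = \left(-1\right) \left(-2098\right) = 2098$)
$\frac{4488 + N}{4403 + 1488} = \frac{4488 + 2098}{4403 + 1488} = \frac{6586}{5891}$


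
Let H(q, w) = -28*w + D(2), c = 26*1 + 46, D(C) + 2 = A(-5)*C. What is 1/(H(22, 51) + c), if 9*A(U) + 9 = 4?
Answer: -9/12232 ≈ -0.00073577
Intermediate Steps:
A(U) = -5/9 (A(U) = -1 + (1/9)*4 = -1 + 4/9 = -5/9)
D(C) = -2 - 5*C/9
c = 72 (c = 26 + 46 = 72)
H(q, w) = -28/9 - 28*w (H(q, w) = -28*w + (-2 - 5/9*2) = -28*w + (-2 - 10/9) = -28*w - 28/9 = -28/9 - 28*w)
1/(H(22, 51) + c) = 1/((-28/9 - 28*51) + 72) = 1/((-28/9 - 1428) + 72) = 1/(-12880/9 + 72) = 1/(-12232/9) = -9/12232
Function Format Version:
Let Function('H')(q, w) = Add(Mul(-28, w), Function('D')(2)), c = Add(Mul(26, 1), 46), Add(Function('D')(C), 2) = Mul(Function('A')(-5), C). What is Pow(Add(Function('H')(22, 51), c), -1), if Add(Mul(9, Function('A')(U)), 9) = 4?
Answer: Rational(-9, 12232) ≈ -0.00073577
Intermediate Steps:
Function('A')(U) = Rational(-5, 9) (Function('A')(U) = Add(-1, Mul(Rational(1, 9), 4)) = Add(-1, Rational(4, 9)) = Rational(-5, 9))
Function('D')(C) = Add(-2, Mul(Rational(-5, 9), C))
c = 72 (c = Add(26, 46) = 72)
Function('H')(q, w) = Add(Rational(-28, 9), Mul(-28, w)) (Function('H')(q, w) = Add(Mul(-28, w), Add(-2, Mul(Rational(-5, 9), 2))) = Add(Mul(-28, w), Add(-2, Rational(-10, 9))) = Add(Mul(-28, w), Rational(-28, 9)) = Add(Rational(-28, 9), Mul(-28, w)))
Pow(Add(Function('H')(22, 51), c), -1) = Pow(Add(Add(Rational(-28, 9), Mul(-28, 51)), 72), -1) = Pow(Add(Add(Rational(-28, 9), -1428), 72), -1) = Pow(Add(Rational(-12880, 9), 72), -1) = Pow(Rational(-12232, 9), -1) = Rational(-9, 12232)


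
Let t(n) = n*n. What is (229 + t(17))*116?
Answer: 60088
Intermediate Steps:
t(n) = n²
(229 + t(17))*116 = (229 + 17²)*116 = (229 + 289)*116 = 518*116 = 60088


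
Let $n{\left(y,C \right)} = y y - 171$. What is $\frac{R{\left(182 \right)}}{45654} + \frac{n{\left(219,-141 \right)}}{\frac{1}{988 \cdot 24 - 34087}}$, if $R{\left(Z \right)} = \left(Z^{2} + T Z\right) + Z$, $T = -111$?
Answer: $- \frac{538957698438}{1087} \approx -4.9582 \cdot 10^{8}$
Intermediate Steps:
$n{\left(y,C \right)} = -171 + y^{2}$ ($n{\left(y,C \right)} = y^{2} - 171 = -171 + y^{2}$)
$R{\left(Z \right)} = Z^{2} - 110 Z$ ($R{\left(Z \right)} = \left(Z^{2} - 111 Z\right) + Z = Z^{2} - 110 Z$)
$\frac{R{\left(182 \right)}}{45654} + \frac{n{\left(219,-141 \right)}}{\frac{1}{988 \cdot 24 - 34087}} = \frac{182 \left(-110 + 182\right)}{45654} + \frac{-171 + 219^{2}}{\frac{1}{988 \cdot 24 - 34087}} = 182 \cdot 72 \cdot \frac{1}{45654} + \frac{-171 + 47961}{\frac{1}{23712 - 34087}} = 13104 \cdot \frac{1}{45654} + \frac{47790}{\frac{1}{-10375}} = \frac{312}{1087} + \frac{47790}{- \frac{1}{10375}} = \frac{312}{1087} + 47790 \left(-10375\right) = \frac{312}{1087} - 495821250 = - \frac{538957698438}{1087}$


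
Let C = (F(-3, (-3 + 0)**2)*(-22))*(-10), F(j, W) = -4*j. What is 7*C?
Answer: 18480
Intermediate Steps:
C = 2640 (C = (-4*(-3)*(-22))*(-10) = (12*(-22))*(-10) = -264*(-10) = 2640)
7*C = 7*2640 = 18480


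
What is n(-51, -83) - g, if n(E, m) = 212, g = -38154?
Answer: 38366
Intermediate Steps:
n(-51, -83) - g = 212 - 1*(-38154) = 212 + 38154 = 38366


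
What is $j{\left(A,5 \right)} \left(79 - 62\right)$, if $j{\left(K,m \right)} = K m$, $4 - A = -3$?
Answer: $595$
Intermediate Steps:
$A = 7$ ($A = 4 - -3 = 4 + 3 = 7$)
$j{\left(A,5 \right)} \left(79 - 62\right) = 7 \cdot 5 \left(79 - 62\right) = 35 \cdot 17 = 595$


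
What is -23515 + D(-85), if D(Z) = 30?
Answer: -23485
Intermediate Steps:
-23515 + D(-85) = -23515 + 30 = -23485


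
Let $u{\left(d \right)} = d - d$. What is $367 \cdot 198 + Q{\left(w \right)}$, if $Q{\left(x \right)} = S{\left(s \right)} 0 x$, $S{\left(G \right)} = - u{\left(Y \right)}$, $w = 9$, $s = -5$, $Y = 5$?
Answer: $72666$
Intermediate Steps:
$u{\left(d \right)} = 0$
$S{\left(G \right)} = 0$ ($S{\left(G \right)} = \left(-1\right) 0 = 0$)
$Q{\left(x \right)} = 0$ ($Q{\left(x \right)} = 0 \cdot 0 x = 0 x = 0$)
$367 \cdot 198 + Q{\left(w \right)} = 367 \cdot 198 + 0 = 72666 + 0 = 72666$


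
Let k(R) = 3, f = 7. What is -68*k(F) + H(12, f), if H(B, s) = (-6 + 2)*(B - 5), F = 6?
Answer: -232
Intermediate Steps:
H(B, s) = 20 - 4*B (H(B, s) = -4*(-5 + B) = 20 - 4*B)
-68*k(F) + H(12, f) = -68*3 + (20 - 4*12) = -204 + (20 - 48) = -204 - 28 = -232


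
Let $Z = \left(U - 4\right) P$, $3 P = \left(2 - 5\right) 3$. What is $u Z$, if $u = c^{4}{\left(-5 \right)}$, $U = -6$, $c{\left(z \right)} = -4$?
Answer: $7680$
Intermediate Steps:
$P = -3$ ($P = \frac{\left(2 - 5\right) 3}{3} = \frac{\left(-3\right) 3}{3} = \frac{1}{3} \left(-9\right) = -3$)
$Z = 30$ ($Z = \left(-6 - 4\right) \left(-3\right) = \left(-10\right) \left(-3\right) = 30$)
$u = 256$ ($u = \left(-4\right)^{4} = 256$)
$u Z = 256 \cdot 30 = 7680$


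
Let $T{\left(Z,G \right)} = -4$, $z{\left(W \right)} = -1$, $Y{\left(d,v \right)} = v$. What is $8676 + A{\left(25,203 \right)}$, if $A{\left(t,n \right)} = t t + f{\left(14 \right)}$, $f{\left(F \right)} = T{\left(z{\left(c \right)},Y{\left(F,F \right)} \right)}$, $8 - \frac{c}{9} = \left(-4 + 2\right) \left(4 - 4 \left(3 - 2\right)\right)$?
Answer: $9297$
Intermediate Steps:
$c = 72$ ($c = 72 - 9 \left(-4 + 2\right) \left(4 - 4 \left(3 - 2\right)\right) = 72 - 9 \left(- 2 \left(4 - 4\right)\right) = 72 - 9 \left(\left(-2\right) 0\right) = 72 - 0 = 72 + 0 = 72$)
$f{\left(F \right)} = -4$
$A{\left(t,n \right)} = -4 + t^{2}$ ($A{\left(t,n \right)} = t t - 4 = t^{2} - 4 = -4 + t^{2}$)
$8676 + A{\left(25,203 \right)} = 8676 - \left(4 - 25^{2}\right) = 8676 + \left(-4 + 625\right) = 8676 + 621 = 9297$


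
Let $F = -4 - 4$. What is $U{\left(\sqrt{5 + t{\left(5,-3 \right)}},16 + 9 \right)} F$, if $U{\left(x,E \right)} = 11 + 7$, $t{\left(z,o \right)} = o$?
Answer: $-144$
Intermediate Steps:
$U{\left(x,E \right)} = 18$
$F = -8$
$U{\left(\sqrt{5 + t{\left(5,-3 \right)}},16 + 9 \right)} F = 18 \left(-8\right) = -144$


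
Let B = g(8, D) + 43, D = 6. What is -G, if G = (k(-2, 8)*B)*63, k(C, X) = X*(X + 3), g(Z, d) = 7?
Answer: -277200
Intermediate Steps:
k(C, X) = X*(3 + X)
B = 50 (B = 7 + 43 = 50)
G = 277200 (G = ((8*(3 + 8))*50)*63 = ((8*11)*50)*63 = (88*50)*63 = 4400*63 = 277200)
-G = -1*277200 = -277200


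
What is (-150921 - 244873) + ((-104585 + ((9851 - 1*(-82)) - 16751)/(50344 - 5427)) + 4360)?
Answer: -22279692241/44917 ≈ -4.9602e+5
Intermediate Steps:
(-150921 - 244873) + ((-104585 + ((9851 - 1*(-82)) - 16751)/(50344 - 5427)) + 4360) = -395794 + ((-104585 + ((9851 + 82) - 16751)/44917) + 4360) = -395794 + ((-104585 + (9933 - 16751)*(1/44917)) + 4360) = -395794 + ((-104585 - 6818*1/44917) + 4360) = -395794 + ((-104585 - 6818/44917) + 4360) = -395794 + (-4697651263/44917 + 4360) = -395794 - 4501813143/44917 = -22279692241/44917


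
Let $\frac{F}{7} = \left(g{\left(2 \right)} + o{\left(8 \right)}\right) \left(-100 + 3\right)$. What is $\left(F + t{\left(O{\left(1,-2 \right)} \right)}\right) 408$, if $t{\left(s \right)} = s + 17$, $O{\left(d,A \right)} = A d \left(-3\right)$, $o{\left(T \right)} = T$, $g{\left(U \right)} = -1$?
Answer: $-1929840$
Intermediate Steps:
$O{\left(d,A \right)} = - 3 A d$
$t{\left(s \right)} = 17 + s$
$F = -4753$ ($F = 7 \left(-1 + 8\right) \left(-100 + 3\right) = 7 \cdot 7 \left(-97\right) = 7 \left(-679\right) = -4753$)
$\left(F + t{\left(O{\left(1,-2 \right)} \right)}\right) 408 = \left(-4753 + \left(17 - \left(-6\right) 1\right)\right) 408 = \left(-4753 + \left(17 + 6\right)\right) 408 = \left(-4753 + 23\right) 408 = \left(-4730\right) 408 = -1929840$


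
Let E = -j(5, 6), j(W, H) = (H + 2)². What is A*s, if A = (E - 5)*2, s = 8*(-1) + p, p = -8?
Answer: 2208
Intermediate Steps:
j(W, H) = (2 + H)²
E = -64 (E = -(2 + 6)² = -1*8² = -1*64 = -64)
s = -16 (s = 8*(-1) - 8 = -8 - 8 = -16)
A = -138 (A = (-64 - 5)*2 = -69*2 = -138)
A*s = -138*(-16) = 2208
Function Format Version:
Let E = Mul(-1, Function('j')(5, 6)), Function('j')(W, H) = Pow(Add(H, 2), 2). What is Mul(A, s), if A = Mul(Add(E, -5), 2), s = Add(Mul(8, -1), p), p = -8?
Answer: 2208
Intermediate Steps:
Function('j')(W, H) = Pow(Add(2, H), 2)
E = -64 (E = Mul(-1, Pow(Add(2, 6), 2)) = Mul(-1, Pow(8, 2)) = Mul(-1, 64) = -64)
s = -16 (s = Add(Mul(8, -1), -8) = Add(-8, -8) = -16)
A = -138 (A = Mul(Add(-64, -5), 2) = Mul(-69, 2) = -138)
Mul(A, s) = Mul(-138, -16) = 2208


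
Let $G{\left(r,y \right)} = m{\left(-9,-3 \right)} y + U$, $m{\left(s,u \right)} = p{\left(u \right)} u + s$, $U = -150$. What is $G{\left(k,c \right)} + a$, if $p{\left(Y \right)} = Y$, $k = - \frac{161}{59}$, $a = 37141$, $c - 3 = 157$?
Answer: $36991$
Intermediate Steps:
$c = 160$ ($c = 3 + 157 = 160$)
$k = - \frac{161}{59}$ ($k = \left(-161\right) \frac{1}{59} = - \frac{161}{59} \approx -2.7288$)
$m{\left(s,u \right)} = s + u^{2}$ ($m{\left(s,u \right)} = u u + s = u^{2} + s = s + u^{2}$)
$G{\left(r,y \right)} = -150$ ($G{\left(r,y \right)} = \left(-9 + \left(-3\right)^{2}\right) y - 150 = \left(-9 + 9\right) y - 150 = 0 y - 150 = 0 - 150 = -150$)
$G{\left(k,c \right)} + a = -150 + 37141 = 36991$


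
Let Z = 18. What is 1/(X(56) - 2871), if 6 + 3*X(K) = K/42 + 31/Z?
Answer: -54/155087 ≈ -0.00034819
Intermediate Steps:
X(K) = -77/54 + K/126 (X(K) = -2 + (K/42 + 31/18)/3 = -2 + (31/18 + K/42)/3 = -2 + (31/54 + K/126) = -77/54 + K/126)
1/(X(56) - 2871) = 1/((-77/54 + (1/126)*56) - 2871) = 1/((-77/54 + 4/9) - 2871) = 1/(-53/54 - 2871) = 1/(-155087/54) = -54/155087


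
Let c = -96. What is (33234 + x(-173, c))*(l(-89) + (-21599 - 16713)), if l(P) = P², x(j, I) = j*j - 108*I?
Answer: -2234680621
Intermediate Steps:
x(j, I) = j² - 108*I
(33234 + x(-173, c))*(l(-89) + (-21599 - 16713)) = (33234 + ((-173)² - 108*(-96)))*((-89)² + (-21599 - 16713)) = (33234 + (29929 + 10368))*(7921 - 38312) = (33234 + 40297)*(-30391) = 73531*(-30391) = -2234680621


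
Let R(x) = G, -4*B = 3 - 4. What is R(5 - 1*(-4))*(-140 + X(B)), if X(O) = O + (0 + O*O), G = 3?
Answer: -6705/16 ≈ -419.06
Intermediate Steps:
B = 1/4 (B = -(3 - 4)/4 = -1/4*(-1) = 1/4 ≈ 0.25000)
R(x) = 3
X(O) = O + O**2 (X(O) = O + (0 + O**2) = O + O**2)
R(5 - 1*(-4))*(-140 + X(B)) = 3*(-140 + (1 + 1/4)/4) = 3*(-140 + (1/4)*(5/4)) = 3*(-140 + 5/16) = 3*(-2235/16) = -6705/16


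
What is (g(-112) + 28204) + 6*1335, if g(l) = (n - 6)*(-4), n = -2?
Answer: 36246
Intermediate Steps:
g(l) = 32 (g(l) = (-2 - 6)*(-4) = -8*(-4) = 32)
(g(-112) + 28204) + 6*1335 = (32 + 28204) + 6*1335 = 28236 + 8010 = 36246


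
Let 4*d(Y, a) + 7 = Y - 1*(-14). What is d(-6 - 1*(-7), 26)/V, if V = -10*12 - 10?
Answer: -1/65 ≈ -0.015385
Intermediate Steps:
V = -130 (V = -120 - 10 = -130)
d(Y, a) = 7/4 + Y/4 (d(Y, a) = -7/4 + (Y - 1*(-14))/4 = -7/4 + (Y + 14)/4 = -7/4 + (14 + Y)/4 = -7/4 + (7/2 + Y/4) = 7/4 + Y/4)
d(-6 - 1*(-7), 26)/V = (7/4 + (-6 - 1*(-7))/4)/(-130) = (7/4 + (-6 + 7)/4)*(-1/130) = (7/4 + (1/4)*1)*(-1/130) = (7/4 + 1/4)*(-1/130) = 2*(-1/130) = -1/65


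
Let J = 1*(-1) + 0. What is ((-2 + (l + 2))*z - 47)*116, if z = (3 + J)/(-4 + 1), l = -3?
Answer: -5220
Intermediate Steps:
J = -1 (J = -1 + 0 = -1)
z = -2/3 (z = (3 - 1)/(-4 + 1) = 2/(-3) = 2*(-1/3) = -2/3 ≈ -0.66667)
((-2 + (l + 2))*z - 47)*116 = ((-2 + (-3 + 2))*(-2/3) - 47)*116 = ((-2 - 1)*(-2/3) - 47)*116 = (-3*(-2/3) - 47)*116 = (2 - 47)*116 = -45*116 = -5220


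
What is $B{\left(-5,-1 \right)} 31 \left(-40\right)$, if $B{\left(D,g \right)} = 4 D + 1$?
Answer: $23560$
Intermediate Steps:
$B{\left(D,g \right)} = 1 + 4 D$
$B{\left(-5,-1 \right)} 31 \left(-40\right) = \left(1 + 4 \left(-5\right)\right) 31 \left(-40\right) = \left(1 - 20\right) 31 \left(-40\right) = \left(-19\right) 31 \left(-40\right) = \left(-589\right) \left(-40\right) = 23560$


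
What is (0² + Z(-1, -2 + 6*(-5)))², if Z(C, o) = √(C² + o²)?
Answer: 1025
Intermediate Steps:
(0² + Z(-1, -2 + 6*(-5)))² = (0² + √((-1)² + (-2 + 6*(-5))²))² = (0 + √(1 + (-2 - 30)²))² = (0 + √(1 + (-32)²))² = (0 + √(1 + 1024))² = (0 + √1025)² = (0 + 5*√41)² = (5*√41)² = 1025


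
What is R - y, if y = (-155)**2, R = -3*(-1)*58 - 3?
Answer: -23854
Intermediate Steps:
R = 171 (R = 3*58 - 3 = 174 - 3 = 171)
y = 24025
R - y = 171 - 1*24025 = 171 - 24025 = -23854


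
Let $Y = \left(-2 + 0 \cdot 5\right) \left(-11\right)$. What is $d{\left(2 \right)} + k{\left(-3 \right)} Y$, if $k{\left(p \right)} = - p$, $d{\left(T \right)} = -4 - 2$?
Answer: $60$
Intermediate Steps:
$d{\left(T \right)} = -6$
$Y = 22$ ($Y = \left(-2 + 0\right) \left(-11\right) = \left(-2\right) \left(-11\right) = 22$)
$d{\left(2 \right)} + k{\left(-3 \right)} Y = -6 + \left(-1\right) \left(-3\right) 22 = -6 + 3 \cdot 22 = -6 + 66 = 60$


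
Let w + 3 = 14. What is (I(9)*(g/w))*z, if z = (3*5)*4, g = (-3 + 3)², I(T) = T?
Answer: 0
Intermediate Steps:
w = 11 (w = -3 + 14 = 11)
g = 0 (g = 0² = 0)
z = 60 (z = 15*4 = 60)
(I(9)*(g/w))*z = (9*(0/11))*60 = (9*(0*(1/11)))*60 = (9*0)*60 = 0*60 = 0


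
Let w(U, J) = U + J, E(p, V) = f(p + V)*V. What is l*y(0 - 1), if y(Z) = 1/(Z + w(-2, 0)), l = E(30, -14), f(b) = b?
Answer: 224/3 ≈ 74.667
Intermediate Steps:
E(p, V) = V*(V + p) (E(p, V) = (p + V)*V = (V + p)*V = V*(V + p))
l = -224 (l = -14*(-14 + 30) = -14*16 = -224)
w(U, J) = J + U
y(Z) = 1/(-2 + Z) (y(Z) = 1/(Z + (0 - 2)) = 1/(Z - 2) = 1/(-2 + Z))
l*y(0 - 1) = -224/(-2 + (0 - 1)) = -224/(-2 - 1) = -224/(-3) = -224*(-⅓) = 224/3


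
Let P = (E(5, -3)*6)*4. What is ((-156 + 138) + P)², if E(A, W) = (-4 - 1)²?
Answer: 338724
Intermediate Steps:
E(A, W) = 25 (E(A, W) = (-5)² = 25)
P = 600 (P = (25*6)*4 = 150*4 = 600)
((-156 + 138) + P)² = ((-156 + 138) + 600)² = (-18 + 600)² = 582² = 338724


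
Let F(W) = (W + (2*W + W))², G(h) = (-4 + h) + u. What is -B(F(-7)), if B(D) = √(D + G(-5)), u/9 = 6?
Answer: -√829 ≈ -28.792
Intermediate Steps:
u = 54 (u = 9*6 = 54)
G(h) = 50 + h (G(h) = (-4 + h) + 54 = 50 + h)
F(W) = 16*W² (F(W) = (W + 3*W)² = (4*W)² = 16*W²)
B(D) = √(45 + D) (B(D) = √(D + (50 - 5)) = √(D + 45) = √(45 + D))
-B(F(-7)) = -√(45 + 16*(-7)²) = -√(45 + 16*49) = -√(45 + 784) = -√829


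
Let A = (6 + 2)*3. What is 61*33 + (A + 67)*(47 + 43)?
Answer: 10203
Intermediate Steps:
A = 24 (A = 8*3 = 24)
61*33 + (A + 67)*(47 + 43) = 61*33 + (24 + 67)*(47 + 43) = 2013 + 91*90 = 2013 + 8190 = 10203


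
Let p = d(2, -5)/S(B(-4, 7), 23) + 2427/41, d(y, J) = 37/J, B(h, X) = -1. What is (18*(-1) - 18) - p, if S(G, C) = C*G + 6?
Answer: -333272/3485 ≈ -95.630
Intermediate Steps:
S(G, C) = 6 + C*G
p = 207812/3485 (p = (37/(-5))/(6 + 23*(-1)) + 2427/41 = (37*(-⅕))/(6 - 23) + 2427*(1/41) = -37/5/(-17) + 2427/41 = -37/5*(-1/17) + 2427/41 = 37/85 + 2427/41 = 207812/3485 ≈ 59.630)
(18*(-1) - 18) - p = (18*(-1) - 18) - 1*207812/3485 = (-18 - 18) - 207812/3485 = -36 - 207812/3485 = -333272/3485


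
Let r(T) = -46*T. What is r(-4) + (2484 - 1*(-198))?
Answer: 2866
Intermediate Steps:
r(-4) + (2484 - 1*(-198)) = -46*(-4) + (2484 - 1*(-198)) = 184 + (2484 + 198) = 184 + 2682 = 2866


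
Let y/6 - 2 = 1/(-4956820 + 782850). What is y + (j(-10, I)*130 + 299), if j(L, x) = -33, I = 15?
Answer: -8304113318/2086985 ≈ -3979.0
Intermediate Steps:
y = 25043817/2086985 (y = 12 + 6/(-4956820 + 782850) = 12 + 6/(-4173970) = 12 + 6*(-1/4173970) = 12 - 3/2086985 = 25043817/2086985 ≈ 12.000)
y + (j(-10, I)*130 + 299) = 25043817/2086985 + (-33*130 + 299) = 25043817/2086985 + (-4290 + 299) = 25043817/2086985 - 3991 = -8304113318/2086985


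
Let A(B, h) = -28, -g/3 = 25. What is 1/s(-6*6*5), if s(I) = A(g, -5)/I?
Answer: 45/7 ≈ 6.4286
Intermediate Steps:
g = -75 (g = -3*25 = -75)
s(I) = -28/I
1/s(-6*6*5) = 1/(-28/(-6*6*5)) = 1/(-28/((-36*5))) = 1/(-28/(-180)) = 1/(-28*(-1/180)) = 1/(7/45) = 45/7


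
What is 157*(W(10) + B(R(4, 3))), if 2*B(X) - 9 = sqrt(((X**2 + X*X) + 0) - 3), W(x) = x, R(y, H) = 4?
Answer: 4553/2 + 157*sqrt(29)/2 ≈ 2699.2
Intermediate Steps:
B(X) = 9/2 + sqrt(-3 + 2*X**2)/2 (B(X) = 9/2 + sqrt(((X**2 + X*X) + 0) - 3)/2 = 9/2 + sqrt(((X**2 + X**2) + 0) - 3)/2 = 9/2 + sqrt((2*X**2 + 0) - 3)/2 = 9/2 + sqrt(2*X**2 - 3)/2 = 9/2 + sqrt(-3 + 2*X**2)/2)
157*(W(10) + B(R(4, 3))) = 157*(10 + (9/2 + sqrt(-3 + 2*4**2)/2)) = 157*(10 + (9/2 + sqrt(-3 + 2*16)/2)) = 157*(10 + (9/2 + sqrt(-3 + 32)/2)) = 157*(10 + (9/2 + sqrt(29)/2)) = 157*(29/2 + sqrt(29)/2) = 4553/2 + 157*sqrt(29)/2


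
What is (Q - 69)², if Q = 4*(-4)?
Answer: 7225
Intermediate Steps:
Q = -16
(Q - 69)² = (-16 - 69)² = (-85)² = 7225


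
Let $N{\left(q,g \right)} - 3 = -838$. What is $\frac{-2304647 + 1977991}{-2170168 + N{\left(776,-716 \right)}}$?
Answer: $\frac{326656}{2171003} \approx 0.15046$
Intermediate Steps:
$N{\left(q,g \right)} = -835$ ($N{\left(q,g \right)} = 3 - 838 = -835$)
$\frac{-2304647 + 1977991}{-2170168 + N{\left(776,-716 \right)}} = \frac{-2304647 + 1977991}{-2170168 - 835} = - \frac{326656}{-2171003} = \left(-326656\right) \left(- \frac{1}{2171003}\right) = \frac{326656}{2171003}$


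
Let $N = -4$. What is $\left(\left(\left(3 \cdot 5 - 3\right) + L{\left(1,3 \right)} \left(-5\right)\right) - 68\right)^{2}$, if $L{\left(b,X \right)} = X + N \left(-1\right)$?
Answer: $8281$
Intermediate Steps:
$L{\left(b,X \right)} = 4 + X$ ($L{\left(b,X \right)} = X - -4 = X + 4 = 4 + X$)
$\left(\left(\left(3 \cdot 5 - 3\right) + L{\left(1,3 \right)} \left(-5\right)\right) - 68\right)^{2} = \left(\left(\left(3 \cdot 5 - 3\right) + \left(4 + 3\right) \left(-5\right)\right) - 68\right)^{2} = \left(\left(\left(15 - 3\right) + 7 \left(-5\right)\right) - 68\right)^{2} = \left(\left(12 - 35\right) - 68\right)^{2} = \left(-23 - 68\right)^{2} = \left(-91\right)^{2} = 8281$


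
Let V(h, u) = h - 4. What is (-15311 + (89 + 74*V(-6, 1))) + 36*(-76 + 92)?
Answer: -15386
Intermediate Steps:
V(h, u) = -4 + h
(-15311 + (89 + 74*V(-6, 1))) + 36*(-76 + 92) = (-15311 + (89 + 74*(-4 - 6))) + 36*(-76 + 92) = (-15311 + (89 + 74*(-10))) + 36*16 = (-15311 + (89 - 740)) + 576 = (-15311 - 651) + 576 = -15962 + 576 = -15386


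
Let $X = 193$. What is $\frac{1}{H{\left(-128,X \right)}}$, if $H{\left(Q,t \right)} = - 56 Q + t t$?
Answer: $\frac{1}{44417} \approx 2.2514 \cdot 10^{-5}$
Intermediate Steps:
$H{\left(Q,t \right)} = t^{2} - 56 Q$ ($H{\left(Q,t \right)} = - 56 Q + t^{2} = t^{2} - 56 Q$)
$\frac{1}{H{\left(-128,X \right)}} = \frac{1}{193^{2} - -7168} = \frac{1}{37249 + 7168} = \frac{1}{44417}$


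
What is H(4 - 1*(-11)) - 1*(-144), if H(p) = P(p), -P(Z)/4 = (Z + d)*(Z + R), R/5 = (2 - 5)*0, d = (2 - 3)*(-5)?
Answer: -1056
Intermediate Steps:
d = 5 (d = -1*(-5) = 5)
R = 0 (R = 5*((2 - 5)*0) = 5*(-3*0) = 5*0 = 0)
P(Z) = -4*Z*(5 + Z) (P(Z) = -4*(Z + 5)*(Z + 0) = -4*(5 + Z)*Z = -4*Z*(5 + Z))
H(p) = 4*p*(-5 - p)
H(4 - 1*(-11)) - 1*(-144) = 4*(4 - 1*(-11))*(-5 - (4 - 1*(-11))) - 1*(-144) = 4*(4 + 11)*(-5 - (4 + 11)) + 144 = 4*15*(-5 - 1*15) + 144 = 4*15*(-5 - 15) + 144 = 4*15*(-20) + 144 = -1200 + 144 = -1056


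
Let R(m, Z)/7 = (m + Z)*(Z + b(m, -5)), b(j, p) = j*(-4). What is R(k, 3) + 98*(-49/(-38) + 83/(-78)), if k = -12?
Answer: -2364467/741 ≈ -3190.9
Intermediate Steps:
b(j, p) = -4*j
R(m, Z) = 7*(Z + m)*(Z - 4*m) (R(m, Z) = 7*((m + Z)*(Z - 4*m)) = 7*((Z + m)*(Z - 4*m)) = 7*(Z + m)*(Z - 4*m))
R(k, 3) + 98*(-49/(-38) + 83/(-78)) = (-28*(-12)² + 7*3² - 21*3*(-12)) + 98*(-49/(-38) + 83/(-78)) = (-28*144 + 7*9 + 756) + 98*(-49*(-1/38) + 83*(-1/78)) = (-4032 + 63 + 756) + 98*(49/38 - 83/78) = -3213 + 98*(167/741) = -3213 + 16366/741 = -2364467/741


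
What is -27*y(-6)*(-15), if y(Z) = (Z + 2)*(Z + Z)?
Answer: 19440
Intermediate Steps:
y(Z) = 2*Z*(2 + Z) (y(Z) = (2 + Z)*(2*Z) = 2*Z*(2 + Z))
-27*y(-6)*(-15) = -54*(-6)*(2 - 6)*(-15) = -54*(-6)*(-4)*(-15) = -27*48*(-15) = -1296*(-15) = 19440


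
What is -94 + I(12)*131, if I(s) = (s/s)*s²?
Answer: 18770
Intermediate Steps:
I(s) = s² (I(s) = 1*s² = s²)
-94 + I(12)*131 = -94 + 12²*131 = -94 + 144*131 = -94 + 18864 = 18770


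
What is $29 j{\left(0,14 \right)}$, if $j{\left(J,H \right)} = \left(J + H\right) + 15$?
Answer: $841$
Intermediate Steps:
$j{\left(J,H \right)} = 15 + H + J$ ($j{\left(J,H \right)} = \left(H + J\right) + 15 = 15 + H + J$)
$29 j{\left(0,14 \right)} = 29 \left(15 + 14 + 0\right) = 29 \cdot 29 = 841$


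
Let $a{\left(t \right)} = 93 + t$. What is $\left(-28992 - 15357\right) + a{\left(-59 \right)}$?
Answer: $-44315$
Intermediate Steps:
$\left(-28992 - 15357\right) + a{\left(-59 \right)} = \left(-28992 - 15357\right) + \left(93 - 59\right) = -44349 + 34 = -44315$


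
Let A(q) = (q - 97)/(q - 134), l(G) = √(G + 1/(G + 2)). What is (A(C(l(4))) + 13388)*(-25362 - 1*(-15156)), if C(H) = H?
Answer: -14718203553186/107711 + 1888110*√6/107711 ≈ -1.3665e+8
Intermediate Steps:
l(G) = √(G + 1/(2 + G))
A(q) = (-97 + q)/(-134 + q)
(A(C(l(4))) + 13388)*(-25362 - 1*(-15156)) = ((-97 + √((1 + 4*(2 + 4))/(2 + 4)))/(-134 + √((1 + 4*(2 + 4))/(2 + 4))) + 13388)*(-25362 - 1*(-15156)) = ((-97 + √((1 + 4*6)/6))/(-134 + √((1 + 4*6)/6)) + 13388)*(-25362 + 15156) = ((-97 + √((1 + 24)/6))/(-134 + √((1 + 24)/6)) + 13388)*(-10206) = ((-97 + √((⅙)*25))/(-134 + √((⅙)*25)) + 13388)*(-10206) = ((-97 + √(25/6))/(-134 + √(25/6)) + 13388)*(-10206) = ((-97 + 5*√6/6)/(-134 + 5*√6/6) + 13388)*(-10206) = (13388 + (-97 + 5*√6/6)/(-134 + 5*√6/6))*(-10206) = -136637928 - 10206*(-97 + 5*√6/6)/(-134 + 5*√6/6)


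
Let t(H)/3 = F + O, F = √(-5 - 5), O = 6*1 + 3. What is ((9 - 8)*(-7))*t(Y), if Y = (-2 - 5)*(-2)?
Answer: -189 - 21*I*√10 ≈ -189.0 - 66.408*I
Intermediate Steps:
Y = 14 (Y = -7*(-2) = 14)
O = 9 (O = 6 + 3 = 9)
F = I*√10 (F = √(-10) = I*√10 ≈ 3.1623*I)
t(H) = 27 + 3*I*√10 (t(H) = 3*(I*√10 + 9) = 3*(9 + I*√10) = 27 + 3*I*√10)
((9 - 8)*(-7))*t(Y) = ((9 - 8)*(-7))*(27 + 3*I*√10) = (1*(-7))*(27 + 3*I*√10) = -7*(27 + 3*I*√10) = -189 - 21*I*√10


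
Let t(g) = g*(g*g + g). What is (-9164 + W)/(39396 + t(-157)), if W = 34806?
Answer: -12821/1902924 ≈ -0.0067375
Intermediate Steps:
t(g) = g*(g + g**2) (t(g) = g*(g**2 + g) = g*(g + g**2))
(-9164 + W)/(39396 + t(-157)) = (-9164 + 34806)/(39396 + (-157)**2*(1 - 157)) = 25642/(39396 + 24649*(-156)) = 25642/(39396 - 3845244) = 25642/(-3805848) = 25642*(-1/3805848) = -12821/1902924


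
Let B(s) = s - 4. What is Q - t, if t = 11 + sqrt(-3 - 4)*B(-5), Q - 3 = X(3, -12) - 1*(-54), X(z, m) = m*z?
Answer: 10 + 9*I*sqrt(7) ≈ 10.0 + 23.812*I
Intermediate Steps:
B(s) = -4 + s
Q = 21 (Q = 3 + (-12*3 - 1*(-54)) = 3 + (-36 + 54) = 3 + 18 = 21)
t = 11 - 9*I*sqrt(7) (t = 11 + sqrt(-3 - 4)*(-4 - 5) = 11 + sqrt(-7)*(-9) = 11 + (I*sqrt(7))*(-9) = 11 - 9*I*sqrt(7) ≈ 11.0 - 23.812*I)
Q - t = 21 - (11 - 9*I*sqrt(7)) = 21 + (-11 + 9*I*sqrt(7)) = 10 + 9*I*sqrt(7)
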